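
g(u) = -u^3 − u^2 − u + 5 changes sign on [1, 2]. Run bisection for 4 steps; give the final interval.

[1.25, 1.3125]

midpoint 1.5: g = -2.125 < 0 → [1, 1.5]
midpoint 1.25: g = 0.234375 > 0 → [1.25, 1.5]
midpoint 1.375: g = -0.865234 < 0 → [1.25, 1.375]
midpoint 1.3125: g = -0.2961 < 0 → [1.25, 1.3125]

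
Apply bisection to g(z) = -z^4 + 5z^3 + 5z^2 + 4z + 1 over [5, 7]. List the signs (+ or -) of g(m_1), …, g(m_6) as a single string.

-++++-

midpoint 6: g = -11 < 0 → [5, 6]
midpoint 5.5: g = 91.0625 > 0 → [5.5, 6]
midpoint 5.75: g = 46.730469 > 0 → [5.75, 6]
midpoint 5.875: g = 19.6462 > 0 → [5.875, 6]
midpoint 5.9375: g = 4.782 > 0 → [5.9375, 6]
midpoint 5.96875: g = -2.9926 < 0 → [5.9375, 5.96875]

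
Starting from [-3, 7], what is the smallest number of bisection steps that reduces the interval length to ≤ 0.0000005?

25

Width after n steps is 10/2^n. Need 2^n ≥ 10/0.0000005 = 20000000.
2^24 = 16777216 < 20000000 ≤ 2^25 = 33554432, so n = 25.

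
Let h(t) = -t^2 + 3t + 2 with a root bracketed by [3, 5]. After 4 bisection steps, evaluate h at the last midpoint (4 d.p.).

h(4) = -2 < 0, so the root lies in [3, 4]
h(3.5) = 0.25 > 0, so the root lies in [3.5, 4]
h(3.75) = -0.8125 < 0, so the root lies in [3.5, 3.75]
h(3.625) = -0.2656 < 0, so the root lies in [3.5, 3.625]

-0.2656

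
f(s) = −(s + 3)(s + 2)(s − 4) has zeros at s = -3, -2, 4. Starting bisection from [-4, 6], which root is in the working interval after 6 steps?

s = 1 gives f = 36, positive; keep [1, 6]
s = 3.5 gives f = 17.875, positive; keep [3.5, 6]
s = 4.75 gives f = -39.234375, negative; keep [3.5, 4.75]
s = 4.125 gives f = -5.4551, negative; keep [3.5, 4.125]
s = 3.8125 gives f = 7.4246, positive; keep [3.8125, 4.125]
s = 3.96875 gives f = 1.2998, positive; keep [3.96875, 4.125]

4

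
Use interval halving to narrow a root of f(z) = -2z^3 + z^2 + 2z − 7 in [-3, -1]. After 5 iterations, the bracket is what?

z = -2 gives f = 9, positive; keep [-2, -1]
z = -1.5 gives f = -1, negative; keep [-2, -1.5]
z = -1.75 gives f = 3.28125, positive; keep [-1.75, -1.5]
z = -1.625 gives f = 0.9727, positive; keep [-1.625, -1.5]
z = -1.5625 gives f = -0.0542, negative; keep [-1.625, -1.5625]

[-1.625, -1.5625]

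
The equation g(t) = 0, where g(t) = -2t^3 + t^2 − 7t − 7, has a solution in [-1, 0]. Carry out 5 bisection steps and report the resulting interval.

[-0.78125, -0.75]

m = -0.5, g(m) = -3 (−); new bracket [-1, -0.5]
m = -0.75, g(m) = -0.34375 (−); new bracket [-1, -0.75]
m = -0.875, g(m) = 1.230469 (+); new bracket [-0.875, -0.75]
m = -0.8125, g(m) = 0.4204 (+); new bracket [-0.8125, -0.75]
m = -0.78125, g(m) = 0.0328 (+); new bracket [-0.78125, -0.75]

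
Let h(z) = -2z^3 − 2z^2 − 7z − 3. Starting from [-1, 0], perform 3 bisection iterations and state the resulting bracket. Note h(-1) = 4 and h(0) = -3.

[-0.5, -0.375]

m = -0.5, h(m) = 0.25 (+); new bracket [-0.5, 0]
m = -0.25, h(m) = -1.34375 (−); new bracket [-0.5, -0.25]
m = -0.375, h(m) = -0.550781 (−); new bracket [-0.5, -0.375]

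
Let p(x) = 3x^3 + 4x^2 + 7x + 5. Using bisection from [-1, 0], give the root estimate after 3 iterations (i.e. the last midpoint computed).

p(-0.5) = 2.125 > 0, so the root lies in [-1, -0.5]
p(-0.75) = 0.734375 > 0, so the root lies in [-1, -0.75]
p(-0.875) = -0.072266 < 0, so the root lies in [-0.875, -0.75]

-0.875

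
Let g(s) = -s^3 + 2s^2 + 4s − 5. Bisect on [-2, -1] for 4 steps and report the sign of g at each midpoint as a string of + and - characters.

--++

s = -1.5 gives g = -3.125, negative; keep [-2, -1.5]
s = -1.75 gives g = -0.515625, negative; keep [-2, -1.75]
s = -1.875 gives g = 1.123047, positive; keep [-1.875, -1.75]
s = -1.8125 gives g = 0.2747, positive; keep [-1.8125, -1.75]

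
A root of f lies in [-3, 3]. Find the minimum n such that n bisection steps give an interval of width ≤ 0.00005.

Width after n steps is 6/2^n. Need 2^n ≥ 6/0.00005 = 120000.
2^16 = 65536 < 120000 ≤ 2^17 = 131072, so n = 17.

17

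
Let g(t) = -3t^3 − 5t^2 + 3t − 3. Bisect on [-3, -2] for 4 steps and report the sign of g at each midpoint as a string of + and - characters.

g(-2.5) = 5.125 > 0, so the root lies in [-2.5, -2]
g(-2.25) = -0.890625 < 0, so the root lies in [-2.5, -2.25]
g(-2.375) = 1.861328 > 0, so the root lies in [-2.375, -2.25]
g(-2.3125) = 0.4236 > 0, so the root lies in [-2.3125, -2.25]

+-++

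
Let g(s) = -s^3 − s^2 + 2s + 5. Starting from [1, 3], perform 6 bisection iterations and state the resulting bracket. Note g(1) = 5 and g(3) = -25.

[1.75, 1.78125]

g(2) = -3 < 0, so the root lies in [1, 2]
g(1.5) = 2.375 > 0, so the root lies in [1.5, 2]
g(1.75) = 0.078125 > 0, so the root lies in [1.75, 2]
g(1.875) = -1.3574 < 0, so the root lies in [1.75, 1.875]
g(1.8125) = -0.6145 < 0, so the root lies in [1.75, 1.8125]
g(1.78125) = -0.262 < 0, so the root lies in [1.75, 1.78125]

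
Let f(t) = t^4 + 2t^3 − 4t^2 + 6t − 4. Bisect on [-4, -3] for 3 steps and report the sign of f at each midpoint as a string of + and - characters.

f(-3.5) = -9.6875 < 0, so the root lies in [-4, -3.5]
f(-3.75) = 9.535156 > 0, so the root lies in [-3.75, -3.5]
f(-3.625) = -0.906006 < 0, so the root lies in [-3.75, -3.625]

-+-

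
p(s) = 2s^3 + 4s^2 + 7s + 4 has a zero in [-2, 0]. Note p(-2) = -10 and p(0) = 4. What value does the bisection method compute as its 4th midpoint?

s = -1 gives p = -1, negative; keep [-1, 0]
s = -0.5 gives p = 1.25, positive; keep [-1, -0.5]
s = -0.75 gives p = 0.15625, positive; keep [-1, -0.75]
s = -0.875 gives p = -0.4023, negative; keep [-0.875, -0.75]

-0.875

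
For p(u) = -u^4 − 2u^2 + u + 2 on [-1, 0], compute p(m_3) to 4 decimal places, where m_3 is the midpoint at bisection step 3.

0.4412

u = -0.5 gives p = 0.9375, positive; keep [-1, -0.5]
u = -0.75 gives p = -0.191406, negative; keep [-0.75, -0.5]
u = -0.625 gives p = 0.441162, positive; keep [-0.75, -0.625]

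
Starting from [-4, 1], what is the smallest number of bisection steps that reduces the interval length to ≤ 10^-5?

Width after n steps is 5/2^n. Need 2^n ≥ 5/10^-5 = 500000.
2^18 = 262144 < 500000 ≤ 2^19 = 524288, so n = 19.

19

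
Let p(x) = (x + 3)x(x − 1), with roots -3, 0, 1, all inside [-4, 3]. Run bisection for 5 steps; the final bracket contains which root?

midpoint -0.5: p = 1.875 > 0 → [-4, -0.5]
midpoint -2.25: p = 5.484375 > 0 → [-4, -2.25]
midpoint -3.125: p = -1.611328 < 0 → [-3.125, -2.25]
midpoint -2.6875: p = 3.0969 > 0 → [-3.125, -2.6875]
midpoint -2.90625: p = 1.0643 > 0 → [-3.125, -2.90625]

-3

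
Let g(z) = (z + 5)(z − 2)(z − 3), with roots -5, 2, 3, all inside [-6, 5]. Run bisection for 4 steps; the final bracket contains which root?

-5

g(-0.5) = 39.375 > 0, so the root lies in [-6, -0.5]
g(-3.25) = 57.421875 > 0, so the root lies in [-6, -3.25]
g(-4.625) = 18.943359 > 0, so the root lies in [-6, -4.625]
g(-5.3125) = -18.9954 < 0, so the root lies in [-5.3125, -4.625]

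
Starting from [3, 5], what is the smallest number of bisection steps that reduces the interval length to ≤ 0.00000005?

Width after n steps is 2/2^n. Need 2^n ≥ 2/0.00000005 = 40000000.
2^25 = 33554432 < 40000000 ≤ 2^26 = 67108864, so n = 26.

26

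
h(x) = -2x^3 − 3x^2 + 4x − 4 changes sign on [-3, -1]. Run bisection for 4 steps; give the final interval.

[-2.625, -2.5]

x = -2 gives h = -8, negative; keep [-3, -2]
x = -2.5 gives h = -1.5, negative; keep [-3, -2.5]
x = -2.75 gives h = 3.90625, positive; keep [-2.75, -2.5]
x = -2.625 gives h = 1.0039, positive; keep [-2.625, -2.5]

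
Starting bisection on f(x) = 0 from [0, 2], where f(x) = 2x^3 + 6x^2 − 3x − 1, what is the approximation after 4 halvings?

0.625

f(1) = 4 > 0, so the root lies in [0, 1]
f(0.5) = -0.75 < 0, so the root lies in [0.5, 1]
f(0.75) = 0.96875 > 0, so the root lies in [0.5, 0.75]
f(0.625) = -0.043 < 0, so the root lies in [0.625, 0.75]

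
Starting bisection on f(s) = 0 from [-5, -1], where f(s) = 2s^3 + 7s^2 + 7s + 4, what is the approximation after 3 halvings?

m = -3, f(m) = -8 (−); new bracket [-3, -1]
m = -2, f(m) = 2 (+); new bracket [-3, -2]
m = -2.5, f(m) = -1 (−); new bracket [-2.5, -2]

-2.5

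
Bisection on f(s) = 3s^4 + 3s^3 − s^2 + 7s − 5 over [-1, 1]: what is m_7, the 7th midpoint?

0.609375

f(0) = -5 < 0, so the root lies in [0, 1]
f(0.5) = -1.1875 < 0, so the root lies in [0.5, 1]
f(0.75) = 1.902344 > 0, so the root lies in [0.5, 0.75]
f(0.625) = 0.1746 > 0, so the root lies in [0.5, 0.625]
f(0.5625) = -0.5446 < 0, so the root lies in [0.5625, 0.625]
f(0.59375) = -0.1955 < 0, so the root lies in [0.59375, 0.625]
f(0.609375) = -0.0132 < 0, so the root lies in [0.609375, 0.625]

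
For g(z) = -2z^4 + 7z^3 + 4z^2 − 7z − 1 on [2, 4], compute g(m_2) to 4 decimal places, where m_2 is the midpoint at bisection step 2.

23.5000

g(3) = 41 > 0, so the root lies in [3, 4]
g(3.5) = 23.5 > 0, so the root lies in [3.5, 4]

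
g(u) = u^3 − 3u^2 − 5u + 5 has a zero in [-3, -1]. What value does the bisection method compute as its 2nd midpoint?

m = -2, g(m) = -5 (−); new bracket [-2, -1]
m = -1.5, g(m) = 2.375 (+); new bracket [-2, -1.5]

-1.5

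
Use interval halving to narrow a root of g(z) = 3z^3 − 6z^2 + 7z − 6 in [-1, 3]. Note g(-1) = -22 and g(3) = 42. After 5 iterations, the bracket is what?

g(1) = -2 < 0, so the root lies in [1, 3]
g(2) = 8 > 0, so the root lies in [1, 2]
g(1.5) = 1.125 > 0, so the root lies in [1, 1.5]
g(1.25) = -0.7656 < 0, so the root lies in [1.25, 1.5]
g(1.375) = 0.0801 > 0, so the root lies in [1.25, 1.375]

[1.25, 1.375]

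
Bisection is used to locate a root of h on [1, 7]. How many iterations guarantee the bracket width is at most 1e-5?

20

Width after n steps is 6/2^n. Need 2^n ≥ 6/1e-5 = 600000.
2^19 = 524288 < 600000 ≤ 2^20 = 1048576, so n = 20.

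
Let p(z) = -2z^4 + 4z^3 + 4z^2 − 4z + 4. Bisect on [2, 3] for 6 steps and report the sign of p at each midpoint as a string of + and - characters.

midpoint 2.5: p = 3.375 > 0 → [2.5, 3]
midpoint 2.75: p = -7.945312 < 0 → [2.5, 2.75]
midpoint 2.625: p = -1.547363 < 0 → [2.5, 2.625]
midpoint 2.5625: p = 1.0859 > 0 → [2.5625, 2.625]
midpoint 2.59375: p = -0.1862 < 0 → [2.5625, 2.59375]
midpoint 2.578125: p = 0.4608 > 0 → [2.578125, 2.59375]

+--+-+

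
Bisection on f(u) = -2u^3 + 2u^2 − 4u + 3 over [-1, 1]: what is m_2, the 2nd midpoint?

u = 0 gives f = 3, positive; keep [0, 1]
u = 0.5 gives f = 1.25, positive; keep [0.5, 1]

0.5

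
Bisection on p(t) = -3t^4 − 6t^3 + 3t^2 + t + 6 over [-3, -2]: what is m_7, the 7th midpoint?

-2.4765625

midpoint -2.5: p = -1.1875 < 0 → [-2.5, -2]
midpoint -2.25: p = 10.394531 > 0 → [-2.5, -2.25]
midpoint -2.375: p = 5.47583 > 0 → [-2.5, -2.375]
midpoint -2.4375: p = 2.3789 > 0 → [-2.5, -2.4375]
midpoint -2.46875: p = 0.6565 > 0 → [-2.5, -2.46875]
midpoint -2.484375: p = -0.25 < 0 → [-2.484375, -2.46875]
midpoint -2.4765625: p = 0.2071 > 0 → [-2.484375, -2.4765625]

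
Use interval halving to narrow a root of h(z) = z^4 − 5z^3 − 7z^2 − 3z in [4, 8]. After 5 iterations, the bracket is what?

h(6) = -54 < 0, so the root lies in [6, 8]
h(7) = 322 > 0, so the root lies in [6, 7]
h(6.5) = 96.6875 > 0, so the root lies in [6, 6.5]
h(6.25) = 12.9883 > 0, so the root lies in [6, 6.25]
h(6.125) = -22.4783 < 0, so the root lies in [6.125, 6.25]

[6.125, 6.25]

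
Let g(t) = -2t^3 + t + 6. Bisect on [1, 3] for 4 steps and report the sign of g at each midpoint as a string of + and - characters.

-+--

g(2) = -8 < 0, so the root lies in [1, 2]
g(1.5) = 0.75 > 0, so the root lies in [1.5, 2]
g(1.75) = -2.96875 < 0, so the root lies in [1.5, 1.75]
g(1.625) = -0.957 < 0, so the root lies in [1.5, 1.625]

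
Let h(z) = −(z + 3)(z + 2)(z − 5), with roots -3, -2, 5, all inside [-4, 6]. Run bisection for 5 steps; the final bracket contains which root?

h(1) = 48 > 0, so the root lies in [1, 6]
h(3.5) = 53.625 > 0, so the root lies in [3.5, 6]
h(4.75) = 13.078125 > 0, so the root lies in [4.75, 6]
h(5.375) = -23.1621 < 0, so the root lies in [4.75, 5.375]
h(5.0625) = -3.5588 < 0, so the root lies in [4.75, 5.0625]

5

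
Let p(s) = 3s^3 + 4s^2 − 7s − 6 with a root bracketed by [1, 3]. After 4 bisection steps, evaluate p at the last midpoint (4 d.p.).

m = 2, p(m) = 20 (+); new bracket [1, 2]
m = 1.5, p(m) = 2.625 (+); new bracket [1, 1.5]
m = 1.25, p(m) = -2.640625 (−); new bracket [1.25, 1.5]
m = 1.375, p(m) = -0.2637 (−); new bracket [1.375, 1.5]

-0.2637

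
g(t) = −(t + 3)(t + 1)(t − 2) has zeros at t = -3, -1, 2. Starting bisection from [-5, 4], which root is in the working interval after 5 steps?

midpoint -0.5: g = 3.125 > 0 → [-0.5, 4]
midpoint 1.75: g = 3.265625 > 0 → [1.75, 4]
midpoint 2.875: g = -19.919922 < 0 → [1.75, 2.875]
midpoint 2.3125: g = -5.4993 < 0 → [1.75, 2.3125]
midpoint 2.03125: g = -0.4766 < 0 → [1.75, 2.03125]

2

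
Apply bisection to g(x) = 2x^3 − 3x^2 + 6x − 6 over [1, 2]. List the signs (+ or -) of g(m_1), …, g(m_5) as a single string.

++-++

m = 1.5, g(m) = 3 (+); new bracket [1, 1.5]
m = 1.25, g(m) = 0.71875 (+); new bracket [1, 1.25]
m = 1.125, g(m) = -0.199219 (−); new bracket [1.125, 1.25]
m = 1.1875, g(m) = 0.2437 (+); new bracket [1.125, 1.1875]
m = 1.15625, g(m) = 0.0184 (+); new bracket [1.125, 1.15625]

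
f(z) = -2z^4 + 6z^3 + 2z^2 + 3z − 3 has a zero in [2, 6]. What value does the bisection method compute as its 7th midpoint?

midpoint 4: f = -87 < 0 → [2, 4]
midpoint 3: f = 24 > 0 → [3, 4]
midpoint 3.5: f = -10.875 < 0 → [3, 3.5]
midpoint 3.25: f = 10.7109 > 0 → [3.25, 3.5]
midpoint 3.375: f = 1.0737 > 0 → [3.375, 3.5]
midpoint 3.4375: f = -4.5962 < 0 → [3.375, 3.4375]
midpoint 3.40625: f = -1.6871 < 0 → [3.375, 3.40625]

3.40625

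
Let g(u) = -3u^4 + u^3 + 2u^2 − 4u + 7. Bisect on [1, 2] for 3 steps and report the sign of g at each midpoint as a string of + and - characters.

m = 1.5, g(m) = -6.3125 (−); new bracket [1, 1.5]
m = 1.25, g(m) = -0.246094 (−); new bracket [1, 1.25]
m = 1.125, g(m) = 1.649658 (+); new bracket [1.125, 1.25]

--+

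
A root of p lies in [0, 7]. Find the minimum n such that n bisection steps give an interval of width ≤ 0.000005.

21

Width after n steps is 7/2^n. Need 2^n ≥ 7/0.000005 = 1400000.
2^20 = 1048576 < 1400000 ≤ 2^21 = 2097152, so n = 21.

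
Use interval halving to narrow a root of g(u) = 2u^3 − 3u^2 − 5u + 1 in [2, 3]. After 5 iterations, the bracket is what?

[2.4375, 2.46875]

midpoint 2.5: g = 1 > 0 → [2, 2.5]
midpoint 2.25: g = -2.65625 < 0 → [2.25, 2.5]
midpoint 2.375: g = -1.003906 < 0 → [2.375, 2.5]
midpoint 2.4375: g = -0.0474 < 0 → [2.4375, 2.5]
midpoint 2.46875: g = 0.4648 > 0 → [2.4375, 2.46875]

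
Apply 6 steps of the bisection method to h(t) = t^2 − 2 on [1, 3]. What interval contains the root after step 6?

midpoint 2: h = 2 > 0 → [1, 2]
midpoint 1.5: h = 0.25 > 0 → [1, 1.5]
midpoint 1.25: h = -0.4375 < 0 → [1.25, 1.5]
midpoint 1.375: h = -0.1094 < 0 → [1.375, 1.5]
midpoint 1.4375: h = 0.0664 > 0 → [1.375, 1.4375]
midpoint 1.40625: h = -0.0225 < 0 → [1.40625, 1.4375]

[1.40625, 1.4375]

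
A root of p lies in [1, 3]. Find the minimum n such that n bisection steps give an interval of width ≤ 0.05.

Width after n steps is 2/2^n. Need 2^n ≥ 2/0.05 = 40.
2^5 = 32 < 40 ≤ 2^6 = 64, so n = 6.

6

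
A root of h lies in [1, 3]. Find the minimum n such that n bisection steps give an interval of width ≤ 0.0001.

Width after n steps is 2/2^n. Need 2^n ≥ 2/0.0001 = 20000.
2^14 = 16384 < 20000 ≤ 2^15 = 32768, so n = 15.

15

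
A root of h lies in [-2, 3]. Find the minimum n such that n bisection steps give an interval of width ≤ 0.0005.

Width after n steps is 5/2^n. Need 2^n ≥ 5/0.0005 = 10000.
2^13 = 8192 < 10000 ≤ 2^14 = 16384, so n = 14.

14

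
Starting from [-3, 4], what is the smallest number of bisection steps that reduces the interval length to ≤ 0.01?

10

Width after n steps is 7/2^n. Need 2^n ≥ 7/0.01 = 700.
2^9 = 512 < 700 ≤ 2^10 = 1024, so n = 10.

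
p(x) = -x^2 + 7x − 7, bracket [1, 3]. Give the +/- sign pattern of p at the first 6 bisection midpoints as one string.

+++--+

x = 2 gives p = 3, positive; keep [1, 2]
x = 1.5 gives p = 1.25, positive; keep [1, 1.5]
x = 1.25 gives p = 0.1875, positive; keep [1, 1.25]
x = 1.125 gives p = -0.3906, negative; keep [1.125, 1.25]
x = 1.1875 gives p = -0.0977, negative; keep [1.1875, 1.25]
x = 1.21875 gives p = 0.0459, positive; keep [1.1875, 1.21875]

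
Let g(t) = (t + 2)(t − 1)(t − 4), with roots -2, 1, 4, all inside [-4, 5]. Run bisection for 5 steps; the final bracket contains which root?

g(0.5) = 4.375 > 0, so the root lies in [-4, 0.5]
g(-1.75) = 3.953125 > 0, so the root lies in [-4, -1.75]
g(-2.875) = -23.310547 < 0, so the root lies in [-2.875, -1.75]
g(-2.3125) = -6.5344 < 0, so the root lies in [-2.3125, -1.75]
g(-2.03125) = -0.5713 < 0, so the root lies in [-2.03125, -1.75]

-2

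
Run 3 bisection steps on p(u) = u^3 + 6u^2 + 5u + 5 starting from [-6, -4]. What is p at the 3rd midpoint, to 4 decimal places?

p(-5) = 5 > 0, so the root lies in [-6, -5]
p(-5.5) = -7.375 < 0, so the root lies in [-5.5, -5]
p(-5.25) = -0.578125 < 0, so the root lies in [-5.25, -5]

-0.5781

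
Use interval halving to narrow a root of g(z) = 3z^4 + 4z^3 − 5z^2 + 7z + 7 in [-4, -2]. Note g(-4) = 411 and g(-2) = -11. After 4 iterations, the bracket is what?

m = -3, g(m) = 76 (+); new bracket [-3, -2]
m = -2.5, g(m) = 12.9375 (+); new bracket [-2.5, -2]
m = -2.25, g(m) = -2.738281 (−); new bracket [-2.5, -2.25]
m = -2.375, g(m) = 4.0359 (+); new bracket [-2.375, -2.25]

[-2.375, -2.25]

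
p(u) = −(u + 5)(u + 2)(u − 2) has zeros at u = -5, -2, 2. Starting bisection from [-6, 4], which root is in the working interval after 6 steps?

midpoint -1: p = 12 > 0 → [-1, 4]
midpoint 1.5: p = 11.375 > 0 → [1.5, 4]
midpoint 2.75: p = -27.609375 < 0 → [1.5, 2.75]
midpoint 2.125: p = -3.6738 < 0 → [1.5, 2.125]
midpoint 1.8125: p = 4.8699 > 0 → [1.8125, 2.125]
midpoint 1.96875: p = 0.8643 > 0 → [1.96875, 2.125]

2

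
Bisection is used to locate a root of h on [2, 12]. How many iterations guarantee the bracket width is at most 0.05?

8

Width after n steps is 10/2^n. Need 2^n ≥ 10/0.05 = 200.
2^7 = 128 < 200 ≤ 2^8 = 256, so n = 8.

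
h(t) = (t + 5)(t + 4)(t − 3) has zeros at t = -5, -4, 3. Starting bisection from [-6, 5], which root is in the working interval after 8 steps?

midpoint -0.5: h = -55.125 < 0 → [-0.5, 5]
midpoint 2.25: h = -33.984375 < 0 → [2.25, 5]
midpoint 3.625: h = 41.103516 > 0 → [2.25, 3.625]
midpoint 2.9375: h = -3.4417 < 0 → [2.9375, 3.625]
midpoint 3.28125: h = 16.9588 > 0 → [2.9375, 3.28125]
midpoint 3.109375: h = 6.3058 > 0 → [2.9375, 3.109375]
midpoint 3.0234375: h = 1.3208 > 0 → [2.9375, 3.0234375]
midpoint 2.98046875: h = -1.088 < 0 → [2.98046875, 3.0234375]

3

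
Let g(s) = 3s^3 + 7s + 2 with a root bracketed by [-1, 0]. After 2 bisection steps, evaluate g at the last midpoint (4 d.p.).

midpoint -0.5: g = -1.875 < 0 → [-0.5, 0]
midpoint -0.25: g = 0.203125 > 0 → [-0.5, -0.25]

0.2031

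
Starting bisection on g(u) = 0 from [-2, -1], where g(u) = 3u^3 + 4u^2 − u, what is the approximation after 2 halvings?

midpoint -1.5: g = 0.375 > 0 → [-2, -1.5]
midpoint -1.75: g = -2.078125 < 0 → [-1.75, -1.5]

-1.75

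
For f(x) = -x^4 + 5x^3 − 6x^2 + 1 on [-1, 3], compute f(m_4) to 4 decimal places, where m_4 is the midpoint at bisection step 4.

f(1) = -1 < 0, so the root lies in [1, 3]
f(2) = 1 > 0, so the root lies in [1, 2]
f(1.5) = -0.6875 < 0, so the root lies in [1.5, 2]
f(1.75) = 0.043 > 0, so the root lies in [1.5, 1.75]

0.0430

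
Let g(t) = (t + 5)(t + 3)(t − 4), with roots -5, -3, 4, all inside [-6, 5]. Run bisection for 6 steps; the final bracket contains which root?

t = -0.5 gives g = -50.625, negative; keep [-0.5, 5]
t = 2.25 gives g = -66.609375, negative; keep [2.25, 5]
t = 3.625 gives g = -21.427734, negative; keep [3.625, 5]
t = 4.3125 gives g = 21.2805, positive; keep [3.625, 4.3125]
t = 3.96875 gives g = -1.9532, negative; keep [3.96875, 4.3125]
t = 4.140625 gives g = 9.1786, positive; keep [3.96875, 4.140625]

4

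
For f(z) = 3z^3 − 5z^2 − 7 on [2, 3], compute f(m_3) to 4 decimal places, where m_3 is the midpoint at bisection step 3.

-0.7910

f(2.5) = 8.625 > 0, so the root lies in [2, 2.5]
f(2.25) = 1.859375 > 0, so the root lies in [2, 2.25]
f(2.125) = -0.791016 < 0, so the root lies in [2.125, 2.25]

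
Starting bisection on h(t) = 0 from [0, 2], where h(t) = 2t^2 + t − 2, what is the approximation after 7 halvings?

midpoint 1: h = 1 > 0 → [0, 1]
midpoint 0.5: h = -1 < 0 → [0.5, 1]
midpoint 0.75: h = -0.125 < 0 → [0.75, 1]
midpoint 0.875: h = 0.4062 > 0 → [0.75, 0.875]
midpoint 0.8125: h = 0.1328 > 0 → [0.75, 0.8125]
midpoint 0.78125: h = 0.002 > 0 → [0.75, 0.78125]
midpoint 0.765625: h = -0.062 < 0 → [0.765625, 0.78125]

0.765625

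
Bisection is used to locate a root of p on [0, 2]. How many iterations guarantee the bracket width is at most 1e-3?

11

Width after n steps is 2/2^n. Need 2^n ≥ 2/1e-3 = 2000.
2^10 = 1024 < 2000 ≤ 2^11 = 2048, so n = 11.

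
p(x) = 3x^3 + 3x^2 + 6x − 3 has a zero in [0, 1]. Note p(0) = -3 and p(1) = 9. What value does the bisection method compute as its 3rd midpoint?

0.375

m = 0.5, p(m) = 1.125 (+); new bracket [0, 0.5]
m = 0.25, p(m) = -1.265625 (−); new bracket [0.25, 0.5]
m = 0.375, p(m) = -0.169922 (−); new bracket [0.375, 0.5]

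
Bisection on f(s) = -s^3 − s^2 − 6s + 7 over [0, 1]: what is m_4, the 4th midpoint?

m = 0.5, f(m) = 3.625 (+); new bracket [0.5, 1]
m = 0.75, f(m) = 1.515625 (+); new bracket [0.75, 1]
m = 0.875, f(m) = 0.314453 (+); new bracket [0.875, 1]
m = 0.9375, f(m) = -0.3279 (−); new bracket [0.875, 0.9375]

0.9375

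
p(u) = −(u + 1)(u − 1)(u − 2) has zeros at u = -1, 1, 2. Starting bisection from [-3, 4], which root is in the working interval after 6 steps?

-1

u = 0.5 gives p = -1.125, negative; keep [-3, 0.5]
u = -1.25 gives p = 1.828125, positive; keep [-1.25, 0.5]
u = -0.375 gives p = -2.041016, negative; keep [-1.25, -0.375]
u = -0.8125 gives p = -0.9558, negative; keep [-1.25, -0.8125]
u = -1.03125 gives p = 0.1924, positive; keep [-1.03125, -0.8125]
u = -0.921875 gives p = -0.4387, negative; keep [-1.03125, -0.921875]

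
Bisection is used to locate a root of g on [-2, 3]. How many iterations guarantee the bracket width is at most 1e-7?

Width after n steps is 5/2^n. Need 2^n ≥ 5/1e-7 = 50000000.
2^25 = 33554432 < 50000000 ≤ 2^26 = 67108864, so n = 26.

26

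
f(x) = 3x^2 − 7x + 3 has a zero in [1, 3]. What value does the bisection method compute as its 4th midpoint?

1.875

x = 2 gives f = 1, positive; keep [1, 2]
x = 1.5 gives f = -0.75, negative; keep [1.5, 2]
x = 1.75 gives f = -0.0625, negative; keep [1.75, 2]
x = 1.875 gives f = 0.4219, positive; keep [1.75, 1.875]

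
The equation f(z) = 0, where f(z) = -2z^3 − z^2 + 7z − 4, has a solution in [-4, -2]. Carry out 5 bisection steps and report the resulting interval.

[-2.375, -2.3125]

m = -3, f(m) = 20 (+); new bracket [-3, -2]
m = -2.5, f(m) = 3.5 (+); new bracket [-2.5, -2]
m = -2.25, f(m) = -2.03125 (−); new bracket [-2.5, -2.25]
m = -2.375, f(m) = 0.5273 (+); new bracket [-2.375, -2.25]
m = -2.3125, f(m) = -0.8022 (−); new bracket [-2.375, -2.3125]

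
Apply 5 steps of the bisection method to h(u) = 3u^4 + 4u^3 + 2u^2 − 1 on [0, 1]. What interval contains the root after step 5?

[0.46875, 0.5]

midpoint 0.5: h = 0.1875 > 0 → [0, 0.5]
midpoint 0.25: h = -0.800781 < 0 → [0.25, 0.5]
midpoint 0.375: h = -0.448486 < 0 → [0.375, 0.5]
midpoint 0.4375: h = -0.1723 < 0 → [0.4375, 0.5]
midpoint 0.46875: h = -0.0037 < 0 → [0.46875, 0.5]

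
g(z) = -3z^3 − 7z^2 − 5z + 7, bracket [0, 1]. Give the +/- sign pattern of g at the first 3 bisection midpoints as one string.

+-+

m = 0.5, g(m) = 2.375 (+); new bracket [0.5, 1]
m = 0.75, g(m) = -1.953125 (−); new bracket [0.5, 0.75]
m = 0.625, g(m) = 0.408203 (+); new bracket [0.625, 0.75]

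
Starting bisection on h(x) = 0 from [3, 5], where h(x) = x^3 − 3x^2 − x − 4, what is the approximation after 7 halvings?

x = 4 gives h = 8, positive; keep [3, 4]
x = 3.5 gives h = -1.375, negative; keep [3.5, 4]
x = 3.75 gives h = 2.796875, positive; keep [3.5, 3.75]
x = 3.625 gives h = 0.5879, positive; keep [3.5, 3.625]
x = 3.5625 gives h = -0.4236, negative; keep [3.5625, 3.625]
x = 3.59375 gives h = 0.0746, positive; keep [3.5625, 3.59375]
x = 3.578125 gives h = -0.1764, negative; keep [3.578125, 3.59375]

3.578125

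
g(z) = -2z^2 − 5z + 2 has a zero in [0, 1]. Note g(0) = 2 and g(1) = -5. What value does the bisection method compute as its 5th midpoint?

z = 0.5 gives g = -1, negative; keep [0, 0.5]
z = 0.25 gives g = 0.625, positive; keep [0.25, 0.5]
z = 0.375 gives g = -0.15625, negative; keep [0.25, 0.375]
z = 0.3125 gives g = 0.2422, positive; keep [0.3125, 0.375]
z = 0.34375 gives g = 0.0449, positive; keep [0.34375, 0.375]

0.34375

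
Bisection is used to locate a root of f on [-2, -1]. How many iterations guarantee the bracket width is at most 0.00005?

Width after n steps is 1/2^n. Need 2^n ≥ 1/0.00005 = 20000.
2^14 = 16384 < 20000 ≤ 2^15 = 32768, so n = 15.

15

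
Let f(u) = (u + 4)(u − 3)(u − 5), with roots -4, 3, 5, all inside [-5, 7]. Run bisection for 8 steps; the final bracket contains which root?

midpoint 1: f = 40 > 0 → [-5, 1]
midpoint -2: f = 70 > 0 → [-5, -2]
midpoint -3.5: f = 27.625 > 0 → [-5, -3.5]
midpoint -4.25: f = -16.7656 < 0 → [-4.25, -3.5]
midpoint -3.875: f = 7.627 > 0 → [-4.25, -3.875]
midpoint -4.0625: f = -4.0002 < 0 → [-4.0625, -3.875]
midpoint -3.96875: f = 1.9532 > 0 → [-4.0625, -3.96875]
midpoint -4.015625: f = -0.9883 < 0 → [-4.015625, -3.96875]

-4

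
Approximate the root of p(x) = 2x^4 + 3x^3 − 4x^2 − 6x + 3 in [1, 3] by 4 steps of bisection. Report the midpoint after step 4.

x = 2 gives p = 31, positive; keep [1, 2]
x = 1.5 gives p = 5.25, positive; keep [1, 1.5]
x = 1.25 gives p = -0.007812, negative; keep [1.25, 1.5]
x = 1.375 gives p = 2.1353, positive; keep [1.25, 1.375]

1.375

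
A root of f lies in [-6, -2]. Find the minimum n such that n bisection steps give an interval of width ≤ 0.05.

Width after n steps is 4/2^n. Need 2^n ≥ 4/0.05 = 80.
2^6 = 64 < 80 ≤ 2^7 = 128, so n = 7.

7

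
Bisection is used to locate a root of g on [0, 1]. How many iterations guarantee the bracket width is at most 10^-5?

17

Width after n steps is 1/2^n. Need 2^n ≥ 1/10^-5 = 100000.
2^16 = 65536 < 100000 ≤ 2^17 = 131072, so n = 17.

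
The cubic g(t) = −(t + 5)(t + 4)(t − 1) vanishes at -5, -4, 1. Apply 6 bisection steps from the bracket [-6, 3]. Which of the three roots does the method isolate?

t = -1.5 gives g = 21.875, positive; keep [-1.5, 3]
t = 0.75 gives g = 6.828125, positive; keep [0.75, 3]
t = 1.875 gives g = -35.341797, negative; keep [0.75, 1.875]
t = 1.3125 gives g = -10.4797, negative; keep [0.75, 1.3125]
t = 1.03125 gives g = -0.9483, negative; keep [0.75, 1.03125]
t = 0.890625 gives g = 3.151, positive; keep [0.890625, 1.03125]

1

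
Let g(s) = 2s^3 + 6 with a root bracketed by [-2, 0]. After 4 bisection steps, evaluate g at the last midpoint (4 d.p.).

0.8008

m = -1, g(m) = 4 (+); new bracket [-2, -1]
m = -1.5, g(m) = -0.75 (−); new bracket [-1.5, -1]
m = -1.25, g(m) = 2.09375 (+); new bracket [-1.5, -1.25]
m = -1.375, g(m) = 0.8008 (+); new bracket [-1.5, -1.375]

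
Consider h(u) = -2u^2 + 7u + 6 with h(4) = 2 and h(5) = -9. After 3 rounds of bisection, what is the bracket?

[4.125, 4.25]

m = 4.5, h(m) = -3 (−); new bracket [4, 4.5]
m = 4.25, h(m) = -0.375 (−); new bracket [4, 4.25]
m = 4.125, h(m) = 0.84375 (+); new bracket [4.125, 4.25]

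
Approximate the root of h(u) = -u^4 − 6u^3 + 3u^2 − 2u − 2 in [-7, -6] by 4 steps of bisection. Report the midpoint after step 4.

u = -6.5 gives h = 0.4375, positive; keep [-7, -6.5]
u = -6.75 gives h = -82.472656, negative; keep [-6.75, -6.5]
u = -6.625 gives h = -38.812744, negative; keep [-6.625, -6.5]
u = -6.5625 gives h = -18.6514, negative; keep [-6.5625, -6.5]

-6.5625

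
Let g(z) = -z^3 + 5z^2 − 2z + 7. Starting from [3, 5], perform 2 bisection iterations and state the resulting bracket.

midpoint 4: g = 15 > 0 → [4, 5]
midpoint 4.5: g = 8.125 > 0 → [4.5, 5]

[4.5, 5]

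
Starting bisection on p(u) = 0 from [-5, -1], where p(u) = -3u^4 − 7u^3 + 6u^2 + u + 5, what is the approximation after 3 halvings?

-3.5

m = -3, p(m) = 2 (+); new bracket [-5, -3]
m = -4, p(m) = -223 (−); new bracket [-4, -3]
m = -3.5, p(m) = -75.0625 (−); new bracket [-3.5, -3]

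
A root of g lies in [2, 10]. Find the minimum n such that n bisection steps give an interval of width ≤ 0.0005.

14

Width after n steps is 8/2^n. Need 2^n ≥ 8/0.0005 = 16000.
2^13 = 8192 < 16000 ≤ 2^14 = 16384, so n = 14.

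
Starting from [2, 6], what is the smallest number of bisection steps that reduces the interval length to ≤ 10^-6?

22

Width after n steps is 4/2^n. Need 2^n ≥ 4/10^-6 = 4000000.
2^21 = 2097152 < 4000000 ≤ 2^22 = 4194304, so n = 22.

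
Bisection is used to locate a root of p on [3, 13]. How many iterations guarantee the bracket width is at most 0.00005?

18

Width after n steps is 10/2^n. Need 2^n ≥ 10/0.00005 = 200000.
2^17 = 131072 < 200000 ≤ 2^18 = 262144, so n = 18.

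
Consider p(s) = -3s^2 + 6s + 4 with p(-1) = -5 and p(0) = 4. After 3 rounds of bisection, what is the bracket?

[-0.625, -0.5]

m = -0.5, p(m) = 0.25 (+); new bracket [-1, -0.5]
m = -0.75, p(m) = -2.1875 (−); new bracket [-0.75, -0.5]
m = -0.625, p(m) = -0.921875 (−); new bracket [-0.625, -0.5]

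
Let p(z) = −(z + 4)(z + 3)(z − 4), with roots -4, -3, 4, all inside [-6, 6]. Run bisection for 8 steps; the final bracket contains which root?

4

z = 0 gives p = 48, positive; keep [0, 6]
z = 3 gives p = 42, positive; keep [3, 6]
z = 4.5 gives p = -31.875, negative; keep [3, 4.5]
z = 3.75 gives p = 13.0781, positive; keep [3.75, 4.5]
z = 4.125 gives p = -7.2363, negative; keep [3.75, 4.125]
z = 3.9375 gives p = 3.4417, positive; keep [3.9375, 4.125]
z = 4.03125 gives p = -1.7647, negative; keep [3.9375, 4.03125]
z = 3.984375 gives p = 0.8713, positive; keep [3.984375, 4.03125]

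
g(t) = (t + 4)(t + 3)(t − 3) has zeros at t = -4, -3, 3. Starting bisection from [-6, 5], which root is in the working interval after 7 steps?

3

m = -0.5, g(m) = -30.625 (−); new bracket [-0.5, 5]
m = 2.25, g(m) = -24.609375 (−); new bracket [2.25, 5]
m = 3.625, g(m) = 31.572266 (+); new bracket [2.25, 3.625]
m = 2.9375, g(m) = -2.5745 (−); new bracket [2.9375, 3.625]
m = 3.28125, g(m) = 12.8631 (+); new bracket [2.9375, 3.28125]
m = 3.109375, g(m) = 4.7506 (+); new bracket [2.9375, 3.109375]
m = 3.0234375, g(m) = 0.9915 (+); new bracket [2.9375, 3.0234375]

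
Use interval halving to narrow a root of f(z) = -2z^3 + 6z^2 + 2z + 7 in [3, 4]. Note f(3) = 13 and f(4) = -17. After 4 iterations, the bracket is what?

m = 3.5, f(m) = 1.75 (+); new bracket [3.5, 4]
m = 3.75, f(m) = -6.59375 (−); new bracket [3.5, 3.75]
m = 3.625, f(m) = -2.175781 (−); new bracket [3.5, 3.625]
m = 3.5625, f(m) = -0.1528 (−); new bracket [3.5, 3.5625]

[3.5, 3.5625]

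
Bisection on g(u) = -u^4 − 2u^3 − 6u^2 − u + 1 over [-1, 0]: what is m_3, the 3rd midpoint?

-0.625

midpoint -0.5: g = 0.1875 > 0 → [-1, -0.5]
midpoint -0.75: g = -1.097656 < 0 → [-0.75, -0.5]
midpoint -0.625: g = -0.383057 < 0 → [-0.625, -0.5]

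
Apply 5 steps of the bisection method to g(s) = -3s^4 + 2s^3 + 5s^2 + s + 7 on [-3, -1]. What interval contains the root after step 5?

s = -2 gives g = -39, negative; keep [-2, -1]
s = -1.5 gives g = -5.1875, negative; keep [-1.5, -1]
s = -1.25 gives g = 2.332031, positive; keep [-1.5, -1.25]
s = -1.375 gives g = -0.8445, negative; keep [-1.375, -1.25]
s = -1.3125 gives g = 0.8762, positive; keep [-1.375, -1.3125]

[-1.375, -1.3125]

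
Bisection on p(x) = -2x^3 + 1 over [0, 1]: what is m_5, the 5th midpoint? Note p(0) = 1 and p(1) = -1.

m = 0.5, p(m) = 0.75 (+); new bracket [0.5, 1]
m = 0.75, p(m) = 0.15625 (+); new bracket [0.75, 1]
m = 0.875, p(m) = -0.339844 (−); new bracket [0.75, 0.875]
m = 0.8125, p(m) = -0.0728 (−); new bracket [0.75, 0.8125]
m = 0.78125, p(m) = 0.0463 (+); new bracket [0.78125, 0.8125]

0.78125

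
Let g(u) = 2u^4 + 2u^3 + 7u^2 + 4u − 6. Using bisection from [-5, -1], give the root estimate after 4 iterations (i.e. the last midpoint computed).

-1.25

midpoint -3: g = 153 > 0 → [-3, -1]
midpoint -2: g = 30 > 0 → [-2, -1]
midpoint -1.5: g = 7.125 > 0 → [-1.5, -1]
midpoint -1.25: g = 0.9141 > 0 → [-1.25, -1]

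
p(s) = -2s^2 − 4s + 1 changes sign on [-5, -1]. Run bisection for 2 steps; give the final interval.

m = -3, p(m) = -5 (−); new bracket [-3, -1]
m = -2, p(m) = 1 (+); new bracket [-3, -2]

[-3, -2]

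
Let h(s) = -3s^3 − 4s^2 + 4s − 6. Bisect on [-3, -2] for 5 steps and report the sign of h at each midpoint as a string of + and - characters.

+-++-

midpoint -2.5: h = 5.875 > 0 → [-2.5, -2]
midpoint -2.25: h = -1.078125 < 0 → [-2.5, -2.25]
midpoint -2.375: h = 2.126953 > 0 → [-2.375, -2.25]
midpoint -2.3125: h = 0.4587 > 0 → [-2.3125, -2.25]
midpoint -2.28125: h = -0.3258 < 0 → [-2.3125, -2.28125]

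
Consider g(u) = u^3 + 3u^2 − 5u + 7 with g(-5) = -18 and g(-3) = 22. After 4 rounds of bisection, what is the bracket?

g(-4) = 11 > 0, so the root lies in [-5, -4]
g(-4.5) = -0.875 < 0, so the root lies in [-4.5, -4]
g(-4.25) = 5.671875 > 0, so the root lies in [-4.5, -4.25]
g(-4.375) = 2.5566 > 0, so the root lies in [-4.5, -4.375]

[-4.5, -4.375]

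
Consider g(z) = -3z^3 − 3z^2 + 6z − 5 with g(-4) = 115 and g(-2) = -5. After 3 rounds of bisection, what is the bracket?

midpoint -3: g = 31 > 0 → [-3, -2]
midpoint -2.5: g = 8.125 > 0 → [-2.5, -2]
midpoint -2.25: g = 0.484375 > 0 → [-2.25, -2]

[-2.25, -2]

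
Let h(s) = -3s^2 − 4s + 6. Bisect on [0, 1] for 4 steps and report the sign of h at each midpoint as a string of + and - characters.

s = 0.5 gives h = 3.25, positive; keep [0.5, 1]
s = 0.75 gives h = 1.3125, positive; keep [0.75, 1]
s = 0.875 gives h = 0.203125, positive; keep [0.875, 1]
s = 0.9375 gives h = -0.3867, negative; keep [0.875, 0.9375]

+++-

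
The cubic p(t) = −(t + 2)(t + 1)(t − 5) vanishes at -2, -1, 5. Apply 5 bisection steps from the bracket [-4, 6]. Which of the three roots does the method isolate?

5

p(1) = 24 > 0, so the root lies in [1, 6]
p(3.5) = 37.125 > 0, so the root lies in [3.5, 6]
p(4.75) = 9.703125 > 0, so the root lies in [4.75, 6]
p(5.375) = -17.6309 < 0, so the root lies in [4.75, 5.375]
p(5.0625) = -2.676 < 0, so the root lies in [4.75, 5.0625]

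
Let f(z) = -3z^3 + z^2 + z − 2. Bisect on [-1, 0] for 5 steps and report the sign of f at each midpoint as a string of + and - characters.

m = -0.5, f(m) = -1.875 (−); new bracket [-1, -0.5]
m = -0.75, f(m) = -0.921875 (−); new bracket [-1, -0.75]
m = -0.875, f(m) = -0.099609 (−); new bracket [-1, -0.875]
m = -0.9375, f(m) = 0.4133 (+); new bracket [-0.9375, -0.875]
m = -0.90625, f(m) = 0.1479 (+); new bracket [-0.90625, -0.875]

---++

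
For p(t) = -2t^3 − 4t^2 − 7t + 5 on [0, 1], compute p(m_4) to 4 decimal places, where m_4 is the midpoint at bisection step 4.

-0.5591

m = 0.5, p(m) = 0.25 (+); new bracket [0.5, 1]
m = 0.75, p(m) = -3.34375 (−); new bracket [0.5, 0.75]
m = 0.625, p(m) = -1.425781 (−); new bracket [0.5, 0.625]
m = 0.5625, p(m) = -0.5591 (−); new bracket [0.5, 0.5625]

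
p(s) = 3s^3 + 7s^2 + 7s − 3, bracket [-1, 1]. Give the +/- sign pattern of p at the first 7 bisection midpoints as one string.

-+-+-++

s = 0 gives p = -3, negative; keep [0, 1]
s = 0.5 gives p = 2.625, positive; keep [0, 0.5]
s = 0.25 gives p = -0.765625, negative; keep [0.25, 0.5]
s = 0.375 gives p = 0.7676, positive; keep [0.25, 0.375]
s = 0.3125 gives p = -0.0374, negative; keep [0.3125, 0.375]
s = 0.34375 gives p = 0.3553, positive; keep [0.3125, 0.34375]
s = 0.328125 gives p = 0.1565, positive; keep [0.3125, 0.328125]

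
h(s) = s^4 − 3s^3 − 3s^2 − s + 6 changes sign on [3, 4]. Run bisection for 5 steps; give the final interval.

[3.75, 3.78125]

midpoint 3.5: h = -12.8125 < 0 → [3.5, 4]
midpoint 3.75: h = -0.386719 < 0 → [3.75, 4]
midpoint 3.875: h = 7.990479 > 0 → [3.75, 3.875]
midpoint 3.8125: h = 3.6069 > 0 → [3.75, 3.8125]
midpoint 3.78125: h = 1.5625 > 0 → [3.75, 3.78125]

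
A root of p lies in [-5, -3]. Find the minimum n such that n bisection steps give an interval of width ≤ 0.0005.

Width after n steps is 2/2^n. Need 2^n ≥ 2/0.0005 = 4000.
2^11 = 2048 < 4000 ≤ 2^12 = 4096, so n = 12.

12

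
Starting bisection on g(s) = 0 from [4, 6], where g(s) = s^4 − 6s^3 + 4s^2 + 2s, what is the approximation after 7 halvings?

5.140625

s = 5 gives g = -15, negative; keep [5, 6]
s = 5.5 gives g = 48.8125, positive; keep [5, 5.5]
s = 5.25 gives g = 12.222656, positive; keep [5, 5.25]
s = 5.125 gives g = -2.4724, negative; keep [5.125, 5.25]
s = 5.1875 gives g = 4.5935, positive; keep [5.125, 5.1875]
s = 5.15625 gives g = 0.9915, positive; keep [5.125, 5.15625]
s = 5.140625 gives g = -0.7576, negative; keep [5.140625, 5.15625]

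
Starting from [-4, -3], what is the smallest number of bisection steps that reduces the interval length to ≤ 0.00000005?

Width after n steps is 1/2^n. Need 2^n ≥ 1/0.00000005 = 20000000.
2^24 = 16777216 < 20000000 ≤ 2^25 = 33554432, so n = 25.

25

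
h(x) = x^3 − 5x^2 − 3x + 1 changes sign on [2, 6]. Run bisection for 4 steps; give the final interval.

x = 4 gives h = -27, negative; keep [4, 6]
x = 5 gives h = -14, negative; keep [5, 6]
x = 5.5 gives h = -0.375, negative; keep [5.5, 6]
x = 5.75 gives h = 8.5469, positive; keep [5.5, 5.75]

[5.5, 5.75]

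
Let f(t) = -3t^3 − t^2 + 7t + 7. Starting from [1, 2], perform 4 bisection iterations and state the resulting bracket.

m = 1.5, f(m) = 5.125 (+); new bracket [1.5, 2]
m = 1.75, f(m) = 0.109375 (+); new bracket [1.75, 2]
m = 1.875, f(m) = -3.166016 (−); new bracket [1.75, 1.875]
m = 1.8125, f(m) = -1.4607 (−); new bracket [1.75, 1.8125]

[1.75, 1.8125]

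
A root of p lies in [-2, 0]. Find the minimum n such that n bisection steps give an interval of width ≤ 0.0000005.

Width after n steps is 2/2^n. Need 2^n ≥ 2/0.0000005 = 4000000.
2^21 = 2097152 < 4000000 ≤ 2^22 = 4194304, so n = 22.

22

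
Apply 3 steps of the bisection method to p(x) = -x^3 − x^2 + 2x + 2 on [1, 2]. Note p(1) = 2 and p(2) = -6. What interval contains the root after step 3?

x = 1.5 gives p = -0.625, negative; keep [1, 1.5]
x = 1.25 gives p = 0.984375, positive; keep [1.25, 1.5]
x = 1.375 gives p = 0.259766, positive; keep [1.375, 1.5]

[1.375, 1.5]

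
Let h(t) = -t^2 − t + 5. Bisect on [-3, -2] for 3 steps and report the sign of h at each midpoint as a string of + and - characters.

midpoint -2.5: h = 1.25 > 0 → [-3, -2.5]
midpoint -2.75: h = 0.1875 > 0 → [-3, -2.75]
midpoint -2.875: h = -0.390625 < 0 → [-2.875, -2.75]

++-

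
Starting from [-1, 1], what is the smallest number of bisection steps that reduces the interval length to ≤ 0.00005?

16

Width after n steps is 2/2^n. Need 2^n ≥ 2/0.00005 = 40000.
2^15 = 32768 < 40000 ≤ 2^16 = 65536, so n = 16.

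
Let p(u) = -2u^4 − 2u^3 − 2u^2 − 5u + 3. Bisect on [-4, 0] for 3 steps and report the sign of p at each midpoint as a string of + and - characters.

p(-2) = -11 < 0, so the root lies in [-2, 0]
p(-1) = 6 > 0, so the root lies in [-2, -1]
p(-1.5) = 2.625 > 0, so the root lies in [-2, -1.5]

-++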